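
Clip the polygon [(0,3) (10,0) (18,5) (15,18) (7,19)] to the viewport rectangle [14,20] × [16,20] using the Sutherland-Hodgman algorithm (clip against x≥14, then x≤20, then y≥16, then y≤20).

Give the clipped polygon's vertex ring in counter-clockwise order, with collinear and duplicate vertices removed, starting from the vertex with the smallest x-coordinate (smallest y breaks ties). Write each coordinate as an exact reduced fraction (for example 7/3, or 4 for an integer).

1. After x ≥ 14: [(14,5/2) (18,5) (15,18) (14,145/8)]
2. After x ≤ 20: [(14,5/2) (18,5) (15,18) (14,145/8)]
3. After y ≥ 16: [(14,16) (201/13,16) (15,18) (14,145/8)]
4. After y ≤ 20: [(14,16) (201/13,16) (15,18) (14,145/8)]
5. Canonical ring: [(14,16) (201/13,16) (15,18) (14,145/8)]

Clipped polygon: [(14,16) (201/13,16) (15,18) (14,145/8)]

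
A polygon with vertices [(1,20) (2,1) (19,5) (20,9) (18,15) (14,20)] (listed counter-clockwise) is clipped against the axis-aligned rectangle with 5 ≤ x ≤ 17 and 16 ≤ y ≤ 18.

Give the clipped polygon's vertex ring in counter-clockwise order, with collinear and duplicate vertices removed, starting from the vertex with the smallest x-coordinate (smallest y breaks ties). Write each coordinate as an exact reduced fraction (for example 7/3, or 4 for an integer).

1. After x ≥ 5: [(5,20) (5,29/17) (19,5) (20,9) (18,15) (14,20)]
2. After x ≤ 17: [(5,20) (5,29/17) (17,77/17) (17,65/4) (14,20)]
3. After y ≥ 16: [(5,20) (5,16) (17,16) (17,65/4) (14,20)]
4. After y ≤ 18: [(5,18) (5,16) (17,16) (17,65/4) (78/5,18)]
5. Canonical ring: [(5,16) (17,16) (17,65/4) (78/5,18) (5,18)]

Clipped polygon: [(5,16) (17,16) (17,65/4) (78/5,18) (5,18)]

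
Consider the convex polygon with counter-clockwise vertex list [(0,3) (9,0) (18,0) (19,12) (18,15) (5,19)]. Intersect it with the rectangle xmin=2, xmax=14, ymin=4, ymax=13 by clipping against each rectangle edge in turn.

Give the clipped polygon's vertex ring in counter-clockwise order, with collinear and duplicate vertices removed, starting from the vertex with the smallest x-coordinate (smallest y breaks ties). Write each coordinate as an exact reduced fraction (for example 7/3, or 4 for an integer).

Clipped polygon: [(2,4) (14,4) (14,13) (25/8,13) (2,47/5)]

1. After x ≥ 2: [(2,47/5) (2,7/3) (9,0) (18,0) (19,12) (18,15) (5,19)]
2. After x ≤ 14: [(2,47/5) (2,7/3) (9,0) (14,0) (14,211/13) (5,19)]
3. After y ≥ 4: [(2,47/5) (2,4) (14,4) (14,211/13) (5,19)]
4. After y ≤ 13: [(25/8,13) (2,47/5) (2,4) (14,4) (14,13)]
5. Canonical ring: [(2,4) (14,4) (14,13) (25/8,13) (2,47/5)]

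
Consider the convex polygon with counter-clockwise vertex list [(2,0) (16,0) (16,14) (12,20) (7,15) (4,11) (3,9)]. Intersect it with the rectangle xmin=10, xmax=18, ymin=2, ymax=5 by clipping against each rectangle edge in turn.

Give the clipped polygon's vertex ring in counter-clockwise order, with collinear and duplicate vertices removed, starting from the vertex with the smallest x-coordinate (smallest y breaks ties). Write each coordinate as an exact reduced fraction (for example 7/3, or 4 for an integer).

1. After x ≥ 10: [(10,0) (16,0) (16,14) (12,20) (10,18)]
2. After x ≤ 18: [(10,0) (16,0) (16,14) (12,20) (10,18)]
3. After y ≥ 2: [(10,2) (16,2) (16,14) (12,20) (10,18)]
4. After y ≤ 5: [(10,5) (10,2) (16,2) (16,5)]
5. Canonical ring: [(10,2) (16,2) (16,5) (10,5)]

Clipped polygon: [(10,2) (16,2) (16,5) (10,5)]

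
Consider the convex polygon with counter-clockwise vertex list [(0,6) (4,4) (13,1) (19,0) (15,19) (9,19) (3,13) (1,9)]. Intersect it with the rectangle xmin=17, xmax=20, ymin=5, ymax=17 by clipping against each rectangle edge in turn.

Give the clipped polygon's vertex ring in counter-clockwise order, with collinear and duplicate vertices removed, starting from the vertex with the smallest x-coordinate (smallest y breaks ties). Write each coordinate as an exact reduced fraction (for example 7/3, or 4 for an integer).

1. After x ≥ 17: [(17,1/3) (19,0) (17,19/2)]
2. After x ≤ 20: [(17,1/3) (19,0) (17,19/2)]
3. After y ≥ 5: [(17,5) (341/19,5) (17,19/2)]
4. After y ≤ 17: [(17,5) (341/19,5) (17,19/2)]
5. Canonical ring: [(17,5) (341/19,5) (17,19/2)]

Clipped polygon: [(17,5) (341/19,5) (17,19/2)]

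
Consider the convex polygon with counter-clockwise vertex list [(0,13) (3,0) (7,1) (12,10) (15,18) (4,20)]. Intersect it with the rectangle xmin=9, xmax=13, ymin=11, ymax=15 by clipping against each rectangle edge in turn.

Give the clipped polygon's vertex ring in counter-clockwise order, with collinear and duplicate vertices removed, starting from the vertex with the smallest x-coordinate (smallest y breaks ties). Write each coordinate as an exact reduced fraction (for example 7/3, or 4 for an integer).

Clipped polygon: [(9,11) (99/8,11) (13,38/3) (13,15) (9,15)]

1. After x ≥ 9: [(9,23/5) (12,10) (15,18) (9,210/11)]
2. After x ≤ 13: [(9,23/5) (12,10) (13,38/3) (13,202/11) (9,210/11)]
3. After y ≥ 11: [(9,11) (99/8,11) (13,38/3) (13,202/11) (9,210/11)]
4. After y ≤ 15: [(9,15) (9,11) (99/8,11) (13,38/3) (13,15)]
5. Canonical ring: [(9,11) (99/8,11) (13,38/3) (13,15) (9,15)]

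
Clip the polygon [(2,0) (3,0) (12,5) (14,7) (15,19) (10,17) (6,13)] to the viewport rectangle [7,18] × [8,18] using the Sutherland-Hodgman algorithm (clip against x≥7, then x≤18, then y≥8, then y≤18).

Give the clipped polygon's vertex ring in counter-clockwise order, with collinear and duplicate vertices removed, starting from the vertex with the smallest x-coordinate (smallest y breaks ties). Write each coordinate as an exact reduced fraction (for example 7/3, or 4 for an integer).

1. After x ≥ 7: [(7,20/9) (12,5) (14,7) (15,19) (10,17) (7,14)]
2. After x ≤ 18: [(7,20/9) (12,5) (14,7) (15,19) (10,17) (7,14)]
3. After y ≥ 8: [(7,8) (169/12,8) (15,19) (10,17) (7,14)]
4. After y ≤ 18: [(7,8) (169/12,8) (179/12,18) (25/2,18) (10,17) (7,14)]
5. Canonical ring: [(7,8) (169/12,8) (179/12,18) (25/2,18) (10,17) (7,14)]

Clipped polygon: [(7,8) (169/12,8) (179/12,18) (25/2,18) (10,17) (7,14)]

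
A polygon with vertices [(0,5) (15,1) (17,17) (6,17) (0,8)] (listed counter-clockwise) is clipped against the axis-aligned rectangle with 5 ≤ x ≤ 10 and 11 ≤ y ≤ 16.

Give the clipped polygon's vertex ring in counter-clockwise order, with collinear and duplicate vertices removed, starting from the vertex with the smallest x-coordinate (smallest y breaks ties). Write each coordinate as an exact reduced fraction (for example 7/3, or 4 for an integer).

Clipped polygon: [(5,11) (10,11) (10,16) (16/3,16) (5,31/2)]

1. After x ≥ 5: [(5,11/3) (15,1) (17,17) (6,17) (5,31/2)]
2. After x ≤ 10: [(5,11/3) (10,7/3) (10,17) (6,17) (5,31/2)]
3. After y ≥ 11: [(5,11) (10,11) (10,17) (6,17) (5,31/2)]
4. After y ≤ 16: [(5,11) (10,11) (10,16) (16/3,16) (5,31/2)]
5. Canonical ring: [(5,11) (10,11) (10,16) (16/3,16) (5,31/2)]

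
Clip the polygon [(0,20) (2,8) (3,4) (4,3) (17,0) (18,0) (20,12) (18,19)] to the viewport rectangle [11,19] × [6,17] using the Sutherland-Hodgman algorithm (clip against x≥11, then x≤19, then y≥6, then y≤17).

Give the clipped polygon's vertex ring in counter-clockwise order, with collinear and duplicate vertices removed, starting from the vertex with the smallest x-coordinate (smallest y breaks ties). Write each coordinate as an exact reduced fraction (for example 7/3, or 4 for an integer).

Clipped polygon: [(11,6) (19,6) (19,31/2) (130/7,17) (11,17)]

1. After x ≥ 11: [(11,349/18) (11,18/13) (17,0) (18,0) (20,12) (18,19)]
2. After x ≤ 19: [(11,349/18) (11,18/13) (17,0) (18,0) (19,6) (19,31/2) (18,19)]
3. After y ≥ 6: [(11,349/18) (11,6) (19,6) (19,6) (19,31/2) (18,19)]
4. After y ≤ 17: [(11,17) (11,6) (19,6) (19,6) (19,31/2) (130/7,17)]
5. Canonical ring: [(11,6) (19,6) (19,31/2) (130/7,17) (11,17)]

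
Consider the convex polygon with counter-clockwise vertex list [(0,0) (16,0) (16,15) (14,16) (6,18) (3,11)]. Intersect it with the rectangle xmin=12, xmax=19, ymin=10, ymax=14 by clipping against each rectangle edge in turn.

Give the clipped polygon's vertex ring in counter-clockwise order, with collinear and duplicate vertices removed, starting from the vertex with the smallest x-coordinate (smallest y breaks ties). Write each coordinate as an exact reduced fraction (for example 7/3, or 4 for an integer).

1. After x ≥ 12: [(12,0) (16,0) (16,15) (14,16) (12,33/2)]
2. After x ≤ 19: [(12,0) (16,0) (16,15) (14,16) (12,33/2)]
3. After y ≥ 10: [(12,10) (16,10) (16,15) (14,16) (12,33/2)]
4. After y ≤ 14: [(12,14) (12,10) (16,10) (16,14)]
5. Canonical ring: [(12,10) (16,10) (16,14) (12,14)]

Clipped polygon: [(12,10) (16,10) (16,14) (12,14)]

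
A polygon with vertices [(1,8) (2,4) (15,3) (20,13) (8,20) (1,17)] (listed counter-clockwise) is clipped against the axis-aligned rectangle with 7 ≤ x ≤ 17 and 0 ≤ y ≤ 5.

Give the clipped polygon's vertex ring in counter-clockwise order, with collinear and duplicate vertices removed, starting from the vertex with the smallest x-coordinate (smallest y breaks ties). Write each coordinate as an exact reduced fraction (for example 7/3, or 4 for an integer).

1. After x ≥ 7: [(7,47/13) (15,3) (20,13) (8,20) (7,137/7)]
2. After x ≤ 17: [(7,47/13) (15,3) (17,7) (17,59/4) (8,20) (7,137/7)]
3. After y ≥ 0: [(7,47/13) (15,3) (17,7) (17,59/4) (8,20) (7,137/7)]
4. After y ≤ 5: [(7,5) (7,47/13) (15,3) (16,5)]
5. Canonical ring: [(7,47/13) (15,3) (16,5) (7,5)]

Clipped polygon: [(7,47/13) (15,3) (16,5) (7,5)]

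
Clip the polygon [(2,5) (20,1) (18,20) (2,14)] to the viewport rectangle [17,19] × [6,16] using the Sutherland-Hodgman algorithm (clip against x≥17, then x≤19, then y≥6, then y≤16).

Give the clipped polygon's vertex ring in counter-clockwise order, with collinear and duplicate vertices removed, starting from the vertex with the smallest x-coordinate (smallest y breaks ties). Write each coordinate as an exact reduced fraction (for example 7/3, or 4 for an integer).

Clipped polygon: [(17,6) (19,6) (19,21/2) (350/19,16) (17,16)]

1. After x ≥ 17: [(17,5/3) (20,1) (18,20) (17,157/8)]
2. After x ≤ 19: [(17,5/3) (19,11/9) (19,21/2) (18,20) (17,157/8)]
3. After y ≥ 6: [(17,6) (19,6) (19,21/2) (18,20) (17,157/8)]
4. After y ≤ 16: [(17,16) (17,6) (19,6) (19,21/2) (350/19,16)]
5. Canonical ring: [(17,6) (19,6) (19,21/2) (350/19,16) (17,16)]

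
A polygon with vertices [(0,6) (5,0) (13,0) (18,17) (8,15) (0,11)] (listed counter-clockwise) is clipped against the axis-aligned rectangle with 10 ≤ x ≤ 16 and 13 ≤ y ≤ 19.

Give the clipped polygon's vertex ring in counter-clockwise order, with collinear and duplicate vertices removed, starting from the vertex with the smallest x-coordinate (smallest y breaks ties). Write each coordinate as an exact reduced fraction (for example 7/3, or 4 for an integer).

1. After x ≥ 10: [(10,0) (13,0) (18,17) (10,77/5)]
2. After x ≤ 16: [(10,0) (13,0) (16,51/5) (16,83/5) (10,77/5)]
3. After y ≥ 13: [(10,13) (16,13) (16,83/5) (10,77/5)]
4. After y ≤ 19: [(10,13) (16,13) (16,83/5) (10,77/5)]
5. Canonical ring: [(10,13) (16,13) (16,83/5) (10,77/5)]

Clipped polygon: [(10,13) (16,13) (16,83/5) (10,77/5)]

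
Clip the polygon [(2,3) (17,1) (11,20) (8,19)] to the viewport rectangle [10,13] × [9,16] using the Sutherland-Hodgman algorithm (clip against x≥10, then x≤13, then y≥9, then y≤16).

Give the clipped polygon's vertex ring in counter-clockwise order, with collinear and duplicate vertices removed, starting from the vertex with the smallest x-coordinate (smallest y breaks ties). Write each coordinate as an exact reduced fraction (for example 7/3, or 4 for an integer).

1. After x ≥ 10: [(10,29/15) (17,1) (11,20) (10,59/3)]
2. After x ≤ 13: [(10,29/15) (13,23/15) (13,41/3) (11,20) (10,59/3)]
3. After y ≥ 9: [(10,9) (13,9) (13,41/3) (11,20) (10,59/3)]
4. After y ≤ 16: [(10,16) (10,9) (13,9) (13,41/3) (233/19,16)]
5. Canonical ring: [(10,9) (13,9) (13,41/3) (233/19,16) (10,16)]

Clipped polygon: [(10,9) (13,9) (13,41/3) (233/19,16) (10,16)]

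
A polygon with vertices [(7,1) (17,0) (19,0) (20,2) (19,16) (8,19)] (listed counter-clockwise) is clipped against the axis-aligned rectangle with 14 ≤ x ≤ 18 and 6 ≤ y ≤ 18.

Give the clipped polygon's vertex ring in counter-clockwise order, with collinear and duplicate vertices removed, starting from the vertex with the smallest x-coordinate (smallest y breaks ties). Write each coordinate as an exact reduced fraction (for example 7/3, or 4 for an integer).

Clipped polygon: [(14,6) (18,6) (18,179/11) (14,191/11)]

1. After x ≥ 14: [(14,3/10) (17,0) (19,0) (20,2) (19,16) (14,191/11)]
2. After x ≤ 18: [(14,3/10) (17,0) (18,0) (18,179/11) (14,191/11)]
3. After y ≥ 6: [(14,6) (18,6) (18,179/11) (14,191/11)]
4. After y ≤ 18: [(14,6) (18,6) (18,179/11) (14,191/11)]
5. Canonical ring: [(14,6) (18,6) (18,179/11) (14,191/11)]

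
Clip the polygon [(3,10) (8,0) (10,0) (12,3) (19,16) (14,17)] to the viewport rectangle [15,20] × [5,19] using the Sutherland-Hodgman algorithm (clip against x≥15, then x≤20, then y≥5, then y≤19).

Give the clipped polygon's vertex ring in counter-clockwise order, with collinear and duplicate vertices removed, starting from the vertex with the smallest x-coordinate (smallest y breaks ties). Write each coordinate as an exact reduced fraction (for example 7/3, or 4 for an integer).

Clipped polygon: [(15,60/7) (19,16) (15,84/5)]

1. After x ≥ 15: [(15,60/7) (19,16) (15,84/5)]
2. After x ≤ 20: [(15,60/7) (19,16) (15,84/5)]
3. After y ≥ 5: [(15,60/7) (19,16) (15,84/5)]
4. After y ≤ 19: [(15,60/7) (19,16) (15,84/5)]
5. Canonical ring: [(15,60/7) (19,16) (15,84/5)]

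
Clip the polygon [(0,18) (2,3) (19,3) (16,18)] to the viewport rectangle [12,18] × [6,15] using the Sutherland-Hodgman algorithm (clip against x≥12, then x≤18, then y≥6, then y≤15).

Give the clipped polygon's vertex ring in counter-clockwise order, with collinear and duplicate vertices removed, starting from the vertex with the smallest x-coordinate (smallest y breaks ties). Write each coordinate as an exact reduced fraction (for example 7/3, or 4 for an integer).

Clipped polygon: [(12,6) (18,6) (18,8) (83/5,15) (12,15)]

1. After x ≥ 12: [(12,18) (12,3) (19,3) (16,18)]
2. After x ≤ 18: [(12,18) (12,3) (18,3) (18,8) (16,18)]
3. After y ≥ 6: [(12,18) (12,6) (18,6) (18,8) (16,18)]
4. After y ≤ 15: [(12,15) (12,6) (18,6) (18,8) (83/5,15)]
5. Canonical ring: [(12,6) (18,6) (18,8) (83/5,15) (12,15)]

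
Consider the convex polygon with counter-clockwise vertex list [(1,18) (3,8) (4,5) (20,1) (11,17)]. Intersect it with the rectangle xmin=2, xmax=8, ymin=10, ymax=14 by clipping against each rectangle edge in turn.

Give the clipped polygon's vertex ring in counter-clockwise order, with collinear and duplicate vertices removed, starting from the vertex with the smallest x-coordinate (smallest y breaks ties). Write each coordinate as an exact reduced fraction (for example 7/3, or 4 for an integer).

Clipped polygon: [(2,13) (13/5,10) (8,10) (8,14) (2,14)]

1. After x ≥ 2: [(2,179/10) (2,13) (3,8) (4,5) (20,1) (11,17)]
2. After x ≤ 8: [(8,173/10) (2,179/10) (2,13) (3,8) (4,5) (8,4)]
3. After y ≥ 10: [(8,10) (8,173/10) (2,179/10) (2,13) (13/5,10)]
4. After y ≤ 14: [(8,10) (8,14) (2,14) (2,13) (13/5,10)]
5. Canonical ring: [(2,13) (13/5,10) (8,10) (8,14) (2,14)]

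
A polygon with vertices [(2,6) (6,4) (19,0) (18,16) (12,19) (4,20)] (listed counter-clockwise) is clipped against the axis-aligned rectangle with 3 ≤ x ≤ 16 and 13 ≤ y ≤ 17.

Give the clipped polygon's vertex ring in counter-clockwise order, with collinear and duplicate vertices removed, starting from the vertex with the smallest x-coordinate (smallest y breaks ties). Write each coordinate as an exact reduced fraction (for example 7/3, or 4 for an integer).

Clipped polygon: [(3,13) (16,13) (16,17) (25/7,17)]

1. After x ≥ 3: [(3,13) (3,11/2) (6,4) (19,0) (18,16) (12,19) (4,20)]
2. After x ≤ 16: [(3,13) (3,11/2) (6,4) (16,12/13) (16,17) (12,19) (4,20)]
3. After y ≥ 13: [(3,13) (3,13) (16,13) (16,17) (12,19) (4,20)]
4. After y ≤ 17: [(25/7,17) (3,13) (3,13) (16,13) (16,17) (16,17)]
5. Canonical ring: [(3,13) (16,13) (16,17) (25/7,17)]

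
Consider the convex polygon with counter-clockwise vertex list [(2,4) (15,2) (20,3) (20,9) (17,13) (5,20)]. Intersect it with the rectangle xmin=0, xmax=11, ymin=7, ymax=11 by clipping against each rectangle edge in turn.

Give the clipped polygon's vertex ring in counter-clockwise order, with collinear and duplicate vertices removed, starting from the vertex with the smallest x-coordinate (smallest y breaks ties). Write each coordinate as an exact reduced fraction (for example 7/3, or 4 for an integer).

Clipped polygon: [(41/16,7) (11,7) (11,11) (53/16,11)]

1. After x ≥ 0: [(2,4) (15,2) (20,3) (20,9) (17,13) (5,20)]
2. After x ≤ 11: [(2,4) (11,34/13) (11,33/2) (5,20)]
3. After y ≥ 7: [(41/16,7) (11,7) (11,33/2) (5,20)]
4. After y ≤ 11: [(53/16,11) (41/16,7) (11,7) (11,11)]
5. Canonical ring: [(41/16,7) (11,7) (11,11) (53/16,11)]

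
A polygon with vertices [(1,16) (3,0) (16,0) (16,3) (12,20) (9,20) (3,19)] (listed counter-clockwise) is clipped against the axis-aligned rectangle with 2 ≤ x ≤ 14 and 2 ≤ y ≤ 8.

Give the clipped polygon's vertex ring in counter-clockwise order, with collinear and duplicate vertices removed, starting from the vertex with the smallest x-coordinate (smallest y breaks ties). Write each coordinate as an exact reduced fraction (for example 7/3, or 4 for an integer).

1. After x ≥ 2: [(2,35/2) (2,8) (3,0) (16,0) (16,3) (12,20) (9,20) (3,19)]
2. After x ≤ 14: [(2,35/2) (2,8) (3,0) (14,0) (14,23/2) (12,20) (9,20) (3,19)]
3. After y ≥ 2: [(2,35/2) (2,8) (11/4,2) (14,2) (14,23/2) (12,20) (9,20) (3,19)]
4. After y ≤ 8: [(2,8) (2,8) (11/4,2) (14,2) (14,8)]
5. Canonical ring: [(2,8) (11/4,2) (14,2) (14,8)]

Clipped polygon: [(2,8) (11/4,2) (14,2) (14,8)]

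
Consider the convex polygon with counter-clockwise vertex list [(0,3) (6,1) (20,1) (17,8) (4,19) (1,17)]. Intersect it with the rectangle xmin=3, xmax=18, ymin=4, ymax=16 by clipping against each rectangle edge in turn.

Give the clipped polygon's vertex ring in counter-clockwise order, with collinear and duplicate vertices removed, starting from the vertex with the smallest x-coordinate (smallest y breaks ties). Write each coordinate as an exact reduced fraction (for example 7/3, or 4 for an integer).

1. After x ≥ 3: [(3,2) (6,1) (20,1) (17,8) (4,19) (3,55/3)]
2. After x ≤ 18: [(3,2) (6,1) (18,1) (18,17/3) (17,8) (4,19) (3,55/3)]
3. After y ≥ 4: [(3,4) (18,4) (18,17/3) (17,8) (4,19) (3,55/3)]
4. After y ≤ 16: [(3,16) (3,4) (18,4) (18,17/3) (17,8) (83/11,16)]
5. Canonical ring: [(3,4) (18,4) (18,17/3) (17,8) (83/11,16) (3,16)]

Clipped polygon: [(3,4) (18,4) (18,17/3) (17,8) (83/11,16) (3,16)]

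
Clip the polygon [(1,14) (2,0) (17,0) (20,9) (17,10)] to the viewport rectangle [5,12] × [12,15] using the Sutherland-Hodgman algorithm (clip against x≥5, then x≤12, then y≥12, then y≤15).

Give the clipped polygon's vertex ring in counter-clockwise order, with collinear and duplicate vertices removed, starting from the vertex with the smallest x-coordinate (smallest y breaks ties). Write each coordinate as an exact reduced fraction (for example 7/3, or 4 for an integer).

Clipped polygon: [(5,12) (9,12) (5,13)]

1. After x ≥ 5: [(5,13) (5,0) (17,0) (20,9) (17,10)]
2. After x ≤ 12: [(12,45/4) (5,13) (5,0) (12,0)]
3. After y ≥ 12: [(9,12) (5,13) (5,12)]
4. After y ≤ 15: [(9,12) (5,13) (5,12)]
5. Canonical ring: [(5,12) (9,12) (5,13)]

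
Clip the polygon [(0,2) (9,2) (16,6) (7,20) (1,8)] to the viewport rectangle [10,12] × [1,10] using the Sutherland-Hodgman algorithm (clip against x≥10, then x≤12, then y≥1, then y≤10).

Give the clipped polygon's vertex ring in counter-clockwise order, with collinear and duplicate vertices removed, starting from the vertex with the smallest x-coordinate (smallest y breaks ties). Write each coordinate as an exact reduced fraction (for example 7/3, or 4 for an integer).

Clipped polygon: [(10,18/7) (12,26/7) (12,10) (10,10)]

1. After x ≥ 10: [(10,18/7) (16,6) (10,46/3)]
2. After x ≤ 12: [(10,18/7) (12,26/7) (12,110/9) (10,46/3)]
3. After y ≥ 1: [(10,18/7) (12,26/7) (12,110/9) (10,46/3)]
4. After y ≤ 10: [(10,10) (10,18/7) (12,26/7) (12,10)]
5. Canonical ring: [(10,18/7) (12,26/7) (12,10) (10,10)]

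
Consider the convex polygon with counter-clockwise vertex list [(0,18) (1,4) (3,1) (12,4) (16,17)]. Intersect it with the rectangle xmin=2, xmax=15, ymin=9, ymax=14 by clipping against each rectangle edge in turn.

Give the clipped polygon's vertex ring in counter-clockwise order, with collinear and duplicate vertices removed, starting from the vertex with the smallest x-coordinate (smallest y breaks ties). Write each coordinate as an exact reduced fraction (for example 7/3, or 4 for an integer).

Clipped polygon: [(2,9) (176/13,9) (15,55/4) (15,14) (2,14)]

1. After x ≥ 2: [(2,143/8) (2,5/2) (3,1) (12,4) (16,17)]
2. After x ≤ 15: [(15,273/16) (2,143/8) (2,5/2) (3,1) (12,4) (15,55/4)]
3. After y ≥ 9: [(15,273/16) (2,143/8) (2,9) (176/13,9) (15,55/4)]
4. After y ≤ 14: [(15,14) (2,14) (2,9) (176/13,9) (15,55/4)]
5. Canonical ring: [(2,9) (176/13,9) (15,55/4) (15,14) (2,14)]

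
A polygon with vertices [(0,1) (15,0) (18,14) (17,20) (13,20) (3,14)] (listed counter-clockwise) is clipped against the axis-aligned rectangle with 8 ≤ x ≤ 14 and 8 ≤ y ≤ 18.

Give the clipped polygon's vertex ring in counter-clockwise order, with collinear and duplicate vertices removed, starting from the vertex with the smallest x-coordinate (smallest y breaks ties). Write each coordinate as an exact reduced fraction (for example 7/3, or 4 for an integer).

1. After x ≥ 8: [(8,7/15) (15,0) (18,14) (17,20) (13,20) (8,17)]
2. After x ≤ 14: [(8,7/15) (14,1/15) (14,20) (13,20) (8,17)]
3. After y ≥ 8: [(8,8) (14,8) (14,20) (13,20) (8,17)]
4. After y ≤ 18: [(8,8) (14,8) (14,18) (29/3,18) (8,17)]
5. Canonical ring: [(8,8) (14,8) (14,18) (29/3,18) (8,17)]

Clipped polygon: [(8,8) (14,8) (14,18) (29/3,18) (8,17)]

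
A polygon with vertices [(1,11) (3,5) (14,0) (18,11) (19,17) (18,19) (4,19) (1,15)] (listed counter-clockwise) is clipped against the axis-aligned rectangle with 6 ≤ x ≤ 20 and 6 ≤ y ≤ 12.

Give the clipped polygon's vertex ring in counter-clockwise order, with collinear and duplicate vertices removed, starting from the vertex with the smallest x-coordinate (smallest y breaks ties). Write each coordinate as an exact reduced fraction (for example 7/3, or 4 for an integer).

1. After x ≥ 6: [(6,40/11) (14,0) (18,11) (19,17) (18,19) (6,19)]
2. After x ≤ 20: [(6,40/11) (14,0) (18,11) (19,17) (18,19) (6,19)]
3. After y ≥ 6: [(6,6) (178/11,6) (18,11) (19,17) (18,19) (6,19)]
4. After y ≤ 12: [(6,12) (6,6) (178/11,6) (18,11) (109/6,12)]
5. Canonical ring: [(6,6) (178/11,6) (18,11) (109/6,12) (6,12)]

Clipped polygon: [(6,6) (178/11,6) (18,11) (109/6,12) (6,12)]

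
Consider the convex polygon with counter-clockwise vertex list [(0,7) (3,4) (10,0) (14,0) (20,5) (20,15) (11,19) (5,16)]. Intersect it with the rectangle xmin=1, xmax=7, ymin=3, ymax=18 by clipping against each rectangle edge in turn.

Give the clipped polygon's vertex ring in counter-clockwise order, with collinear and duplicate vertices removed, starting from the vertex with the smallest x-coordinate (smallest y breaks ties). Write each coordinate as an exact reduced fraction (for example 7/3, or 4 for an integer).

Clipped polygon: [(1,6) (3,4) (19/4,3) (7,3) (7,17) (5,16) (1,44/5)]

1. After x ≥ 1: [(1,44/5) (1,6) (3,4) (10,0) (14,0) (20,5) (20,15) (11,19) (5,16)]
2. After x ≤ 7: [(1,44/5) (1,6) (3,4) (7,12/7) (7,17) (5,16)]
3. After y ≥ 3: [(1,44/5) (1,6) (3,4) (19/4,3) (7,3) (7,17) (5,16)]
4. After y ≤ 18: [(1,44/5) (1,6) (3,4) (19/4,3) (7,3) (7,17) (5,16)]
5. Canonical ring: [(1,6) (3,4) (19/4,3) (7,3) (7,17) (5,16) (1,44/5)]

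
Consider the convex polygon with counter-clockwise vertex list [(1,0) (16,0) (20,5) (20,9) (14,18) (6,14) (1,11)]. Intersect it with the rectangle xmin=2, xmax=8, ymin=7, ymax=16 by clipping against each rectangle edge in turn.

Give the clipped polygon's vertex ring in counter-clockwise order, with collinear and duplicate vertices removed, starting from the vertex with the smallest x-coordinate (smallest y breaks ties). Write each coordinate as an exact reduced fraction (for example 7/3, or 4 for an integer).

1. After x ≥ 2: [(2,0) (16,0) (20,5) (20,9) (14,18) (6,14) (2,58/5)]
2. After x ≤ 8: [(2,0) (8,0) (8,15) (6,14) (2,58/5)]
3. After y ≥ 7: [(2,7) (8,7) (8,15) (6,14) (2,58/5)]
4. After y ≤ 16: [(2,7) (8,7) (8,15) (6,14) (2,58/5)]
5. Canonical ring: [(2,7) (8,7) (8,15) (6,14) (2,58/5)]

Clipped polygon: [(2,7) (8,7) (8,15) (6,14) (2,58/5)]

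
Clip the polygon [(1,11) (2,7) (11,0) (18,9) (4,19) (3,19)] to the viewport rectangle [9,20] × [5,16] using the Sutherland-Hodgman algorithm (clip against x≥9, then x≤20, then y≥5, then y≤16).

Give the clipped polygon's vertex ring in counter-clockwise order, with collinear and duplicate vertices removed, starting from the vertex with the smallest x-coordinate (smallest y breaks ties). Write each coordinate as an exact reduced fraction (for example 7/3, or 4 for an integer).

1. After x ≥ 9: [(9,14/9) (11,0) (18,9) (9,108/7)]
2. After x ≤ 20: [(9,14/9) (11,0) (18,9) (9,108/7)]
3. After y ≥ 5: [(9,5) (134/9,5) (18,9) (9,108/7)]
4. After y ≤ 16: [(9,5) (134/9,5) (18,9) (9,108/7)]
5. Canonical ring: [(9,5) (134/9,5) (18,9) (9,108/7)]

Clipped polygon: [(9,5) (134/9,5) (18,9) (9,108/7)]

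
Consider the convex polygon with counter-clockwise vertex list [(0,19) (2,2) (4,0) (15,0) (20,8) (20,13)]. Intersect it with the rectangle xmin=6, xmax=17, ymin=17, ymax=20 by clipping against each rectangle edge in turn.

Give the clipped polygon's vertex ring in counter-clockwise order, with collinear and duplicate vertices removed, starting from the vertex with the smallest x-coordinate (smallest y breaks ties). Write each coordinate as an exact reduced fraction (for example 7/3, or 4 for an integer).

Clipped polygon: [(6,17) (20/3,17) (6,86/5)]

1. After x ≥ 6: [(6,86/5) (6,0) (15,0) (20,8) (20,13)]
2. After x ≤ 17: [(17,139/10) (6,86/5) (6,0) (15,0) (17,16/5)]
3. After y ≥ 17: [(20/3,17) (6,86/5) (6,17)]
4. After y ≤ 20: [(20/3,17) (6,86/5) (6,17)]
5. Canonical ring: [(6,17) (20/3,17) (6,86/5)]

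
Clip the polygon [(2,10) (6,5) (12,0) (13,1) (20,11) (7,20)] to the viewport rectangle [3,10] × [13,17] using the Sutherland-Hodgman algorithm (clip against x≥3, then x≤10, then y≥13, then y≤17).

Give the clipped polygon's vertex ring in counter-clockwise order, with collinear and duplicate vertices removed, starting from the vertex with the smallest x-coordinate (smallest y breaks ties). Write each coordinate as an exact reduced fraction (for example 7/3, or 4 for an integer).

Clipped polygon: [(7/2,13) (10,13) (10,17) (11/2,17)]

1. After x ≥ 3: [(3,12) (3,35/4) (6,5) (12,0) (13,1) (20,11) (7,20)]
2. After x ≤ 10: [(3,12) (3,35/4) (6,5) (10,5/3) (10,233/13) (7,20)]
3. After y ≥ 13: [(7/2,13) (10,13) (10,233/13) (7,20)]
4. After y ≤ 17: [(11/2,17) (7/2,13) (10,13) (10,17)]
5. Canonical ring: [(7/2,13) (10,13) (10,17) (11/2,17)]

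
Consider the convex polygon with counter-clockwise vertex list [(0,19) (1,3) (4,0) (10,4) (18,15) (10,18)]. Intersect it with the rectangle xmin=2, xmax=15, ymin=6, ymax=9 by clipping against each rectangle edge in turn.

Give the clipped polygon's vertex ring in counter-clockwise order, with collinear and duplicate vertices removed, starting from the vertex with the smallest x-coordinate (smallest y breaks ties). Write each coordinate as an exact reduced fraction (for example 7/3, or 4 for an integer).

Clipped polygon: [(2,6) (126/11,6) (150/11,9) (2,9)]

1. After x ≥ 2: [(2,94/5) (2,2) (4,0) (10,4) (18,15) (10,18)]
2. After x ≤ 15: [(2,94/5) (2,2) (4,0) (10,4) (15,87/8) (15,129/8) (10,18)]
3. After y ≥ 6: [(2,94/5) (2,6) (126/11,6) (15,87/8) (15,129/8) (10,18)]
4. After y ≤ 9: [(2,9) (2,6) (126/11,6) (150/11,9)]
5. Canonical ring: [(2,6) (126/11,6) (150/11,9) (2,9)]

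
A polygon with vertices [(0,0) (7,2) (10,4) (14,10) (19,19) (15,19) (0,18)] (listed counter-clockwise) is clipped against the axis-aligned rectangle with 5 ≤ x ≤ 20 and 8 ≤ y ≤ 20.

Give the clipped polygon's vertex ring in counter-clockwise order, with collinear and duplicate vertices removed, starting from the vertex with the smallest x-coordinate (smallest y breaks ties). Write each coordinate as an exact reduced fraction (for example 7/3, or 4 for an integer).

1. After x ≥ 5: [(5,10/7) (7,2) (10,4) (14,10) (19,19) (15,19) (5,55/3)]
2. After x ≤ 20: [(5,10/7) (7,2) (10,4) (14,10) (19,19) (15,19) (5,55/3)]
3. After y ≥ 8: [(5,8) (38/3,8) (14,10) (19,19) (15,19) (5,55/3)]
4. After y ≤ 20: [(5,8) (38/3,8) (14,10) (19,19) (15,19) (5,55/3)]
5. Canonical ring: [(5,8) (38/3,8) (14,10) (19,19) (15,19) (5,55/3)]

Clipped polygon: [(5,8) (38/3,8) (14,10) (19,19) (15,19) (5,55/3)]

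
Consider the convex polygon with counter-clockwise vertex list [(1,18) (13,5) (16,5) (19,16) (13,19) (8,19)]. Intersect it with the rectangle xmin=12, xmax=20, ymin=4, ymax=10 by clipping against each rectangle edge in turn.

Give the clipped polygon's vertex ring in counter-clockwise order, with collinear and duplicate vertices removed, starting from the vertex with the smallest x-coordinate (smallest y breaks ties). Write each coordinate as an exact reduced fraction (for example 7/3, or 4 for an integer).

Clipped polygon: [(12,73/12) (13,5) (16,5) (191/11,10) (12,10)]

1. After x ≥ 12: [(12,73/12) (13,5) (16,5) (19,16) (13,19) (12,19)]
2. After x ≤ 20: [(12,73/12) (13,5) (16,5) (19,16) (13,19) (12,19)]
3. After y ≥ 4: [(12,73/12) (13,5) (16,5) (19,16) (13,19) (12,19)]
4. After y ≤ 10: [(12,10) (12,73/12) (13,5) (16,5) (191/11,10)]
5. Canonical ring: [(12,73/12) (13,5) (16,5) (191/11,10) (12,10)]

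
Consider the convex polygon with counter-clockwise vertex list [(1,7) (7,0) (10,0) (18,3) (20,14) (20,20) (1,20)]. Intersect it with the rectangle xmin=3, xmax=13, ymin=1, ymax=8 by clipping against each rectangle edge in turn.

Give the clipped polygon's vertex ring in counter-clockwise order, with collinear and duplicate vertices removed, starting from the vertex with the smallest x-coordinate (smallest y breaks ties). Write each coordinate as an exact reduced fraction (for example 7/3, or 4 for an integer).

Clipped polygon: [(3,14/3) (43/7,1) (38/3,1) (13,9/8) (13,8) (3,8)]

1. After x ≥ 3: [(3,14/3) (7,0) (10,0) (18,3) (20,14) (20,20) (3,20)]
2. After x ≤ 13: [(3,14/3) (7,0) (10,0) (13,9/8) (13,20) (3,20)]
3. After y ≥ 1: [(3,14/3) (43/7,1) (38/3,1) (13,9/8) (13,20) (3,20)]
4. After y ≤ 8: [(3,8) (3,14/3) (43/7,1) (38/3,1) (13,9/8) (13,8)]
5. Canonical ring: [(3,14/3) (43/7,1) (38/3,1) (13,9/8) (13,8) (3,8)]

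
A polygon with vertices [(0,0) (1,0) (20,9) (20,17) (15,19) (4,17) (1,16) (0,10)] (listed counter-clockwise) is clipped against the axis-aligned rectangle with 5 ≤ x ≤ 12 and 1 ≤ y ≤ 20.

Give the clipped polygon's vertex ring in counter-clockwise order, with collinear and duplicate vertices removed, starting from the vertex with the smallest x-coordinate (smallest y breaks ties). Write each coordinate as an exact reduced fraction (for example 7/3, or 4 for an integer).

Clipped polygon: [(5,36/19) (12,99/19) (12,203/11) (5,189/11)]

1. After x ≥ 5: [(5,36/19) (20,9) (20,17) (15,19) (5,189/11)]
2. After x ≤ 12: [(5,36/19) (12,99/19) (12,203/11) (5,189/11)]
3. After y ≥ 1: [(5,36/19) (12,99/19) (12,203/11) (5,189/11)]
4. After y ≤ 20: [(5,36/19) (12,99/19) (12,203/11) (5,189/11)]
5. Canonical ring: [(5,36/19) (12,99/19) (12,203/11) (5,189/11)]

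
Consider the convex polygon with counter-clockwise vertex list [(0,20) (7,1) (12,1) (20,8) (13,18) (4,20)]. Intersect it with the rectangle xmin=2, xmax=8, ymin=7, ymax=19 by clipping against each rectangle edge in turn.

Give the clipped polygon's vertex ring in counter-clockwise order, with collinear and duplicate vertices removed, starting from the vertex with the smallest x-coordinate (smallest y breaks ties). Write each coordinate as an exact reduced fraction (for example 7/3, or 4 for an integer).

1. After x ≥ 2: [(2,20) (2,102/7) (7,1) (12,1) (20,8) (13,18) (4,20)]
2. After x ≤ 8: [(2,20) (2,102/7) (7,1) (8,1) (8,172/9) (4,20)]
3. After y ≥ 7: [(2,20) (2,102/7) (91/19,7) (8,7) (8,172/9) (4,20)]
4. After y ≤ 19: [(2,19) (2,102/7) (91/19,7) (8,7) (8,19)]
5. Canonical ring: [(2,102/7) (91/19,7) (8,7) (8,19) (2,19)]

Clipped polygon: [(2,102/7) (91/19,7) (8,7) (8,19) (2,19)]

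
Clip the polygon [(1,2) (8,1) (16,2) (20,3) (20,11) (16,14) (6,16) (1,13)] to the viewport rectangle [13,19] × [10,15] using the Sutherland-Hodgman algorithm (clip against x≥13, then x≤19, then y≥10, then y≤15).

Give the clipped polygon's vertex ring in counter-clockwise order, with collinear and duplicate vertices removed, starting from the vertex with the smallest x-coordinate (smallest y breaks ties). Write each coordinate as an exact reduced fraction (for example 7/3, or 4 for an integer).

Clipped polygon: [(13,10) (19,10) (19,47/4) (16,14) (13,73/5)]

1. After x ≥ 13: [(13,13/8) (16,2) (20,3) (20,11) (16,14) (13,73/5)]
2. After x ≤ 19: [(13,13/8) (16,2) (19,11/4) (19,47/4) (16,14) (13,73/5)]
3. After y ≥ 10: [(13,10) (19,10) (19,47/4) (16,14) (13,73/5)]
4. After y ≤ 15: [(13,10) (19,10) (19,47/4) (16,14) (13,73/5)]
5. Canonical ring: [(13,10) (19,10) (19,47/4) (16,14) (13,73/5)]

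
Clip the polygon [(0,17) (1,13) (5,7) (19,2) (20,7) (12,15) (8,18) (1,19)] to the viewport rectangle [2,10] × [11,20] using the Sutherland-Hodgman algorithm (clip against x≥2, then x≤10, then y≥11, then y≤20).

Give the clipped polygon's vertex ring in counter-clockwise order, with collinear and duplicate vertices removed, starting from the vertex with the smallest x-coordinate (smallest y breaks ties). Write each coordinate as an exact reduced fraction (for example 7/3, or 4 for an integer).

1. After x ≥ 2: [(2,23/2) (5,7) (19,2) (20,7) (12,15) (8,18) (2,132/7)]
2. After x ≤ 10: [(2,23/2) (5,7) (10,73/14) (10,33/2) (8,18) (2,132/7)]
3. After y ≥ 11: [(2,23/2) (7/3,11) (10,11) (10,33/2) (8,18) (2,132/7)]
4. After y ≤ 20: [(2,23/2) (7/3,11) (10,11) (10,33/2) (8,18) (2,132/7)]
5. Canonical ring: [(2,23/2) (7/3,11) (10,11) (10,33/2) (8,18) (2,132/7)]

Clipped polygon: [(2,23/2) (7/3,11) (10,11) (10,33/2) (8,18) (2,132/7)]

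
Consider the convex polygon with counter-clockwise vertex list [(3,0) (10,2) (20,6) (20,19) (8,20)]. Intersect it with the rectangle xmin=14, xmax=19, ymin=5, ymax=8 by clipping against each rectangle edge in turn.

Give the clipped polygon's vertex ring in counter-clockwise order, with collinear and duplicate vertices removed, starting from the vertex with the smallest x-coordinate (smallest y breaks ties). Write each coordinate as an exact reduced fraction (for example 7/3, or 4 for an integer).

Clipped polygon: [(14,5) (35/2,5) (19,28/5) (19,8) (14,8)]

1. After x ≥ 14: [(14,18/5) (20,6) (20,19) (14,39/2)]
2. After x ≤ 19: [(14,18/5) (19,28/5) (19,229/12) (14,39/2)]
3. After y ≥ 5: [(14,5) (35/2,5) (19,28/5) (19,229/12) (14,39/2)]
4. After y ≤ 8: [(14,8) (14,5) (35/2,5) (19,28/5) (19,8)]
5. Canonical ring: [(14,5) (35/2,5) (19,28/5) (19,8) (14,8)]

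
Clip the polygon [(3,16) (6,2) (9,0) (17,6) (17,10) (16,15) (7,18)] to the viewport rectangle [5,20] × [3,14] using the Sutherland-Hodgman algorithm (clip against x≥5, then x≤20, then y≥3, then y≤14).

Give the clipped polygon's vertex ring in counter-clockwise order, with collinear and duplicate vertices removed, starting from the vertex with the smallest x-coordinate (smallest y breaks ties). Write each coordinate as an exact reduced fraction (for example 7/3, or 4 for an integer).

Clipped polygon: [(5,20/3) (81/14,3) (13,3) (17,6) (17,10) (81/5,14) (5,14)]

1. After x ≥ 5: [(5,17) (5,20/3) (6,2) (9,0) (17,6) (17,10) (16,15) (7,18)]
2. After x ≤ 20: [(5,17) (5,20/3) (6,2) (9,0) (17,6) (17,10) (16,15) (7,18)]
3. After y ≥ 3: [(5,17) (5,20/3) (81/14,3) (13,3) (17,6) (17,10) (16,15) (7,18)]
4. After y ≤ 14: [(5,14) (5,20/3) (81/14,3) (13,3) (17,6) (17,10) (81/5,14)]
5. Canonical ring: [(5,20/3) (81/14,3) (13,3) (17,6) (17,10) (81/5,14) (5,14)]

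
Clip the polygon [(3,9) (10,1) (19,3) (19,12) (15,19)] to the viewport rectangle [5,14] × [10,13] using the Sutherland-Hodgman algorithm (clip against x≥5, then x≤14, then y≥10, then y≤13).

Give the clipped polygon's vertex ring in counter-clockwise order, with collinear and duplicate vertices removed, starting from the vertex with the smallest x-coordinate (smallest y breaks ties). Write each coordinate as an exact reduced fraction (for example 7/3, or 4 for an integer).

Clipped polygon: [(5,10) (14,10) (14,13) (39/5,13) (5,32/3)]

1. After x ≥ 5: [(5,32/3) (5,47/7) (10,1) (19,3) (19,12) (15,19)]
2. After x ≤ 14: [(14,109/6) (5,32/3) (5,47/7) (10,1) (14,17/9)]
3. After y ≥ 10: [(14,10) (14,109/6) (5,32/3) (5,10)]
4. After y ≤ 13: [(14,10) (14,13) (39/5,13) (5,32/3) (5,10)]
5. Canonical ring: [(5,10) (14,10) (14,13) (39/5,13) (5,32/3)]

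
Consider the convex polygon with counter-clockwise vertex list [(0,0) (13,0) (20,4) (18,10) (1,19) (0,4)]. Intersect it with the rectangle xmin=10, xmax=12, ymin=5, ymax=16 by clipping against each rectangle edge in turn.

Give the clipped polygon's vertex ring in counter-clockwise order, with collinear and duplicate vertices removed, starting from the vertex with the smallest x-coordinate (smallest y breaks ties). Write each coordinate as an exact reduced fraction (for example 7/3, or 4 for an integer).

1. After x ≥ 10: [(10,0) (13,0) (20,4) (18,10) (10,242/17)]
2. After x ≤ 12: [(10,0) (12,0) (12,224/17) (10,242/17)]
3. After y ≥ 5: [(10,5) (12,5) (12,224/17) (10,242/17)]
4. After y ≤ 16: [(10,5) (12,5) (12,224/17) (10,242/17)]
5. Canonical ring: [(10,5) (12,5) (12,224/17) (10,242/17)]

Clipped polygon: [(10,5) (12,5) (12,224/17) (10,242/17)]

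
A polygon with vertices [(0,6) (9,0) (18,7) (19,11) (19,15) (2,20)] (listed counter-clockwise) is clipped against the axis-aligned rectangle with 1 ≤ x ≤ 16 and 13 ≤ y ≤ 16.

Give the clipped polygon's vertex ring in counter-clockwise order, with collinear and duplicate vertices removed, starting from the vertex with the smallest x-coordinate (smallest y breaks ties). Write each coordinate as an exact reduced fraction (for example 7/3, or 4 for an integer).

1. After x ≥ 1: [(1,13) (1,16/3) (9,0) (18,7) (19,11) (19,15) (2,20)]
2. After x ≤ 16: [(1,13) (1,16/3) (9,0) (16,49/9) (16,270/17) (2,20)]
3. After y ≥ 13: [(1,13) (1,13) (16,13) (16,270/17) (2,20)]
4. After y ≤ 16: [(10/7,16) (1,13) (1,13) (16,13) (16,270/17) (78/5,16)]
5. Canonical ring: [(1,13) (16,13) (16,270/17) (78/5,16) (10/7,16)]

Clipped polygon: [(1,13) (16,13) (16,270/17) (78/5,16) (10/7,16)]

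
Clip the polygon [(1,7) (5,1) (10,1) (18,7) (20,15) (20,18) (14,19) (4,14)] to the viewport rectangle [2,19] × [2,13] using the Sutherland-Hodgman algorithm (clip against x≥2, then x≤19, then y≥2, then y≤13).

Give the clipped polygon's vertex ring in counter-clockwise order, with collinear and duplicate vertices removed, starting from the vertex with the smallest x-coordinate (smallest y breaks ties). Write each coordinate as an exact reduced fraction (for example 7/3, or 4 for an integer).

1. After x ≥ 2: [(2,28/3) (2,11/2) (5,1) (10,1) (18,7) (20,15) (20,18) (14,19) (4,14)]
2. After x ≤ 19: [(2,28/3) (2,11/2) (5,1) (10,1) (18,7) (19,11) (19,109/6) (14,19) (4,14)]
3. After y ≥ 2: [(2,28/3) (2,11/2) (13/3,2) (34/3,2) (18,7) (19,11) (19,109/6) (14,19) (4,14)]
4. After y ≤ 13: [(25/7,13) (2,28/3) (2,11/2) (13/3,2) (34/3,2) (18,7) (19,11) (19,13)]
5. Canonical ring: [(2,11/2) (13/3,2) (34/3,2) (18,7) (19,11) (19,13) (25/7,13) (2,28/3)]

Clipped polygon: [(2,11/2) (13/3,2) (34/3,2) (18,7) (19,11) (19,13) (25/7,13) (2,28/3)]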